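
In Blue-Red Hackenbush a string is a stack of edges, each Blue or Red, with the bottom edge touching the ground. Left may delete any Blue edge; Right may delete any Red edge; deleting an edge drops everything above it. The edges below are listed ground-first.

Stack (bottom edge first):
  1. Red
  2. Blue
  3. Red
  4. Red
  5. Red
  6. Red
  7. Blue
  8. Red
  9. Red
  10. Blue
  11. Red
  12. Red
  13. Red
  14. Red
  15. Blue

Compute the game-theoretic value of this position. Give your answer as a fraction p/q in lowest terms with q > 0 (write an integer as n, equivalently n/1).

-15805/16384

Build G(s[:k]) for k = 1..15, string s = Red Blue Red Red Red Red Blue Red Red Blue Red Red Red Red Blue.
G(R) = {  | 0 } gives -1
G(RB) = { -1 | 0 } gives -1/2
G(RBR) = { -1 | -1/2, 0 } gives -3/4
G(RBRR) = { -1 | -3/4, -1/2, 0 } gives -7/8
G(RBRRR) = { -1 | -7/8, -3/4, -1/2, 0 } gives -15/16
G(RBRRRR) = { -1 | -15/16, -7/8, -3/4, -1/2, 0 } gives -31/32
G(RBRRRRB) = { -1, -31/32 | -15/16, -7/8, -3/4, -1/2, 0 } gives -61/64
G(RBRRRRBR) = { -1, -31/32 | -61/64, -15/16, -7/8, -3/4, -1/2, 0 } gives -123/128
G(RBRRRRBRR) = { -1, -31/32 | -123/128, -61/64, -15/16, -7/8, -3/4, -1/2, 0 } gives -247/256
G(RBRRRRBRRB) = { -1, -31/32, -247/256 | -123/128, -61/64, -15/16, -7/8, -3/4, -1/2, 0 } gives -493/512
G(RBRRRRBRRBR) = { -1, -31/32, -247/256 | -493/512, -123/128, -61/64, -15/16, -7/8, -3/4, -1/2, 0 } gives -987/1024
G(RBRRRRBRRBRR) = { -1, -31/32, -247/256 | -987/1024, -493/512, -123/128, -61/64, -15/16, -7/8, -3/4, -1/2, 0 } gives -1975/2048
G(RBRRRRBRRBRRR) = { -1, -31/32, -247/256 | -1975/2048, -987/1024, -493/512, -123/128, -61/64, -15/16, -7/8, -3/4, -1/2, 0 } gives -3951/4096
G(RBRRRRBRRBRRRR) = { -1, -31/32, -247/256 | -3951/4096, -1975/2048, -987/1024, -493/512, -123/128, -61/64, -15/16, -7/8, -3/4, -1/2, 0 } gives -7903/8192
G(RBRRRRBRRBRRRRB) = { -1, -31/32, -247/256, -7903/8192 | -3951/4096, -1975/2048, -987/1024, -493/512, -123/128, -61/64, -15/16, -7/8, -3/4, -1/2, 0 } gives -15805/16384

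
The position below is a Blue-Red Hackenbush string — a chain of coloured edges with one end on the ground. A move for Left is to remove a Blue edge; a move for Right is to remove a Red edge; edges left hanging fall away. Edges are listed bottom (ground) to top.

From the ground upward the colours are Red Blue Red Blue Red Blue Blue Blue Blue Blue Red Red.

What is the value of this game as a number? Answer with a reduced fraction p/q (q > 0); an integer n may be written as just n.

-1287/2048

Recurse on prefixes of the 12-edge string Red Blue Red Blue Red Blue Blue Blue Blue Blue Red Red:
R: Left { (no moves) }, Right { 0 } → simplest -1
RB: Left { -1 }, Right { 0 } → simplest -1/2
RBR: Left { -1 }, Right { -1/2,0 } → simplest -3/4
RBRB: Left { -1,-3/4 }, Right { -1/2,0 } → simplest -5/8
RBRBR: Left { -1,-3/4 }, Right { -5/8,-1/2,0 } → simplest -11/16
RBRBRB: Left { -1,-3/4,-11/16 }, Right { -5/8,-1/2,0 } → simplest -21/32
RBRBRBB: Left { -1,-3/4,-11/16,-21/32 }, Right { -5/8,-1/2,0 } → simplest -41/64
RBRBRBBB: Left { -1,-3/4,-11/16,-21/32,-41/64 }, Right { -5/8,-1/2,0 } → simplest -81/128
RBRBRBBBB: Left { -1,-3/4,-11/16,-21/32,-41/64,-81/128 }, Right { -5/8,-1/2,0 } → simplest -161/256
RBRBRBBBBB: Left { -1,-3/4,-11/16,-21/32,-41/64,-81/128,-161/256 }, Right { -5/8,-1/2,0 } → simplest -321/512
RBRBRBBBBBR: Left { -1,-3/4,-11/16,-21/32,-41/64,-81/128,-161/256 }, Right { -321/512,-5/8,-1/2,0 } → simplest -643/1024
RBRBRBBBBBRR: Left { -1,-3/4,-11/16,-21/32,-41/64,-81/128,-161/256 }, Right { -643/1024,-321/512,-5/8,-1/2,0 } → simplest -1287/2048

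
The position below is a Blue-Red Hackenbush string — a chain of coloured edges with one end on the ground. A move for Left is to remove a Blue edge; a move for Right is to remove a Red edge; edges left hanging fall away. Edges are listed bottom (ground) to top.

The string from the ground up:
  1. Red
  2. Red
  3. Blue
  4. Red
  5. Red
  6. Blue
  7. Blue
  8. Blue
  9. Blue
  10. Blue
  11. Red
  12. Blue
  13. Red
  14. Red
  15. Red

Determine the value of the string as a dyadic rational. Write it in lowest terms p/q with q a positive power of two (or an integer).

R: Left {  }, Right { 0 } so simplest -1
RR: Left {  }, Right { -1, 0 } so simplest -2
RRB: Left { -2 }, Right { -1, 0 } so simplest -3/2
RRBR: Left { -2 }, Right { -3/2, -1, 0 } so simplest -7/4
RRBRR: Left { -2 }, Right { -7/4, -3/2, -1, 0 } so simplest -15/8
RRBRRB: Left { -2, -15/8 }, Right { -7/4, -3/2, -1, 0 } so simplest -29/16
RRBRRBB: Left { -2, -15/8, -29/16 }, Right { -7/4, -3/2, -1, 0 } so simplest -57/32
RRBRRBBB: Left { -2, -15/8, -29/16, -57/32 }, Right { -7/4, -3/2, -1, 0 } so simplest -113/64
RRBRRBBBB: Left { -2, -15/8, -29/16, -57/32, -113/64 }, Right { -7/4, -3/2, -1, 0 } so simplest -225/128
RRBRRBBBBB: Left { -2, -15/8, -29/16, -57/32, -113/64, -225/128 }, Right { -7/4, -3/2, -1, 0 } so simplest -449/256
RRBRRBBBBBR: Left { -2, -15/8, -29/16, -57/32, -113/64, -225/128 }, Right { -449/256, -7/4, -3/2, -1, 0 } so simplest -899/512
RRBRRBBBBBRB: Left { -2, -15/8, -29/16, -57/32, -113/64, -225/128, -899/512 }, Right { -449/256, -7/4, -3/2, -1, 0 } so simplest -1797/1024
RRBRRBBBBBRBR: Left { -2, -15/8, -29/16, -57/32, -113/64, -225/128, -899/512 }, Right { -1797/1024, -449/256, -7/4, -3/2, -1, 0 } so simplest -3595/2048
RRBRRBBBBBRBRR: Left { -2, -15/8, -29/16, -57/32, -113/64, -225/128, -899/512 }, Right { -3595/2048, -1797/1024, -449/256, -7/4, -3/2, -1, 0 } so simplest -7191/4096
RRBRRBBBBBRBRRR: Left { -2, -15/8, -29/16, -57/32, -113/64, -225/128, -899/512 }, Right { -7191/4096, -3595/2048, -1797/1024, -449/256, -7/4, -3/2, -1, 0 } so simplest -14383/8192

-14383/8192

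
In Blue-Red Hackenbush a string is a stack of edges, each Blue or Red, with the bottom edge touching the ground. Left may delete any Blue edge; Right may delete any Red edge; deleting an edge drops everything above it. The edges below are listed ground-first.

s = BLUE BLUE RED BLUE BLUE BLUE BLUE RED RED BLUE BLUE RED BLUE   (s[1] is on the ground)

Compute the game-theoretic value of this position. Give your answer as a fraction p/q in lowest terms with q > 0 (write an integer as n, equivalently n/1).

3995/2048

1 of 13 · B · max L 0 · min R +∞ -> 1
2 of 13 · BB · max L 1 · min R +∞ -> 2
3 of 13 · BBR · max L 1 · min R 2 -> 3/2
4 of 13 · BBRB · max L 3/2 · min R 2 -> 7/4
5 of 13 · BBRBB · max L 7/4 · min R 2 -> 15/8
6 of 13 · BBRBBB · max L 15/8 · min R 2 -> 31/16
7 of 13 · BBRBBBB · max L 31/16 · min R 2 -> 63/32
8 of 13 · BBRBBBBR · max L 31/16 · min R 63/32 -> 125/64
9 of 13 · BBRBBBBRR · max L 31/16 · min R 125/64 -> 249/128
10 of 13 · BBRBBBBRRB · max L 249/128 · min R 125/64 -> 499/256
11 of 13 · BBRBBBBRRBB · max L 499/256 · min R 125/64 -> 999/512
12 of 13 · BBRBBBBRRBBR · max L 499/256 · min R 999/512 -> 1997/1024
13 of 13 · BBRBBBBRRBBRB · max L 1997/1024 · min R 999/512 -> 3995/2048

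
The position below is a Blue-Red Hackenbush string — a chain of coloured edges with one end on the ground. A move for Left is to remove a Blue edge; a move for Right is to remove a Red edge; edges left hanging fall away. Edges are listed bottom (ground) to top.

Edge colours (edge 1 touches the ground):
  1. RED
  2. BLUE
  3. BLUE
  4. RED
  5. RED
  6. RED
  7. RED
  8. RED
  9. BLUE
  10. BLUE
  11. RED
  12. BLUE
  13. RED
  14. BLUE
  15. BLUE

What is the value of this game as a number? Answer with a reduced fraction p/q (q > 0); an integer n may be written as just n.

step 1: add RED to get R; options L={ ∅ } R={ 0 } gives -1
step 2: add BLUE to get RB; options L={ -1 } R={ 0 } gives -1/2
step 3: add BLUE to get RBB; options L={ -1 -1/2 } R={ 0 } gives -1/4
step 4: add RED to get RBBR; options L={ -1 -1/2 } R={ -1/4 0 } gives -3/8
step 5: add RED to get RBBRR; options L={ -1 -1/2 } R={ -3/8 -1/4 0 } gives -7/16
step 6: add RED to get RBBRRR; options L={ -1 -1/2 } R={ -7/16 -3/8 -1/4 0 } gives -15/32
step 7: add RED to get RBBRRRR; options L={ -1 -1/2 } R={ -15/32 -7/16 -3/8 -1/4 0 } gives -31/64
step 8: add RED to get RBBRRRRR; options L={ -1 -1/2 } R={ -31/64 -15/32 -7/16 -3/8 -1/4 0 } gives -63/128
step 9: add BLUE to get RBBRRRRRB; options L={ -1 -1/2 -63/128 } R={ -31/64 -15/32 -7/16 -3/8 -1/4 0 } gives -125/256
step 10: add BLUE to get RBBRRRRRBB; options L={ -1 -1/2 -63/128 -125/256 } R={ -31/64 -15/32 -7/16 -3/8 -1/4 0 } gives -249/512
step 11: add RED to get RBBRRRRRBBR; options L={ -1 -1/2 -63/128 -125/256 } R={ -249/512 -31/64 -15/32 -7/16 -3/8 -1/4 0 } gives -499/1024
step 12: add BLUE to get RBBRRRRRBBRB; options L={ -1 -1/2 -63/128 -125/256 -499/1024 } R={ -249/512 -31/64 -15/32 -7/16 -3/8 -1/4 0 } gives -997/2048
step 13: add RED to get RBBRRRRRBBRBR; options L={ -1 -1/2 -63/128 -125/256 -499/1024 } R={ -997/2048 -249/512 -31/64 -15/32 -7/16 -3/8 -1/4 0 } gives -1995/4096
step 14: add BLUE to get RBBRRRRRBBRBRB; options L={ -1 -1/2 -63/128 -125/256 -499/1024 -1995/4096 } R={ -997/2048 -249/512 -31/64 -15/32 -7/16 -3/8 -1/4 0 } gives -3989/8192
step 15: add BLUE to get RBBRRRRRBBRBRBB; options L={ -1 -1/2 -63/128 -125/256 -499/1024 -1995/4096 -3989/8192 } R={ -997/2048 -249/512 -31/64 -15/32 -7/16 -3/8 -1/4 0 } gives -7977/16384

-7977/16384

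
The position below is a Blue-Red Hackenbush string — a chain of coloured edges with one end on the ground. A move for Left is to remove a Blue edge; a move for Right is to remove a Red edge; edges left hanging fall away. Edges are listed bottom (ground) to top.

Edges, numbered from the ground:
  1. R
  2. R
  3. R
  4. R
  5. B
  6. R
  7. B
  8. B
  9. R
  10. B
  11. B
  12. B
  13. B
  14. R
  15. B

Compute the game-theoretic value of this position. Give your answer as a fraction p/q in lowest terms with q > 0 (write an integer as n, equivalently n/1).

Prefix values for R R R R B R B B R B B B B R B via {L|R} + simplicity:
R: Left { — }, Right { 0 } → simplest -1
RR: Left { — }, Right { -1,0 } → simplest -2
RRR: Left { — }, Right { -2,-1,0 } → simplest -3
RRRR: Left { — }, Right { -3,-2,-1,0 } → simplest -4
RRRRB: Left { -4 }, Right { -3,-2,-1,0 } → simplest -7/2
RRRRBR: Left { -4 }, Right { -7/2,-3,-2,-1,0 } → simplest -15/4
RRRRBRB: Left { -4,-15/4 }, Right { -7/2,-3,-2,-1,0 } → simplest -29/8
RRRRBRBB: Left { -4,-15/4,-29/8 }, Right { -7/2,-3,-2,-1,0 } → simplest -57/16
RRRRBRBBR: Left { -4,-15/4,-29/8 }, Right { -57/16,-7/2,-3,-2,-1,0 } → simplest -115/32
RRRRBRBBRB: Left { -4,-15/4,-29/8,-115/32 }, Right { -57/16,-7/2,-3,-2,-1,0 } → simplest -229/64
RRRRBRBBRBB: Left { -4,-15/4,-29/8,-115/32,-229/64 }, Right { -57/16,-7/2,-3,-2,-1,0 } → simplest -457/128
RRRRBRBBRBBB: Left { -4,-15/4,-29/8,-115/32,-229/64,-457/128 }, Right { -57/16,-7/2,-3,-2,-1,0 } → simplest -913/256
RRRRBRBBRBBBB: Left { -4,-15/4,-29/8,-115/32,-229/64,-457/128,-913/256 }, Right { -57/16,-7/2,-3,-2,-1,0 } → simplest -1825/512
RRRRBRBBRBBBBR: Left { -4,-15/4,-29/8,-115/32,-229/64,-457/128,-913/256 }, Right { -1825/512,-57/16,-7/2,-3,-2,-1,0 } → simplest -3651/1024
RRRRBRBBRBBBBRB: Left { -4,-15/4,-29/8,-115/32,-229/64,-457/128,-913/256,-3651/1024 }, Right { -1825/512,-57/16,-7/2,-3,-2,-1,0 } → simplest -7301/2048

-7301/2048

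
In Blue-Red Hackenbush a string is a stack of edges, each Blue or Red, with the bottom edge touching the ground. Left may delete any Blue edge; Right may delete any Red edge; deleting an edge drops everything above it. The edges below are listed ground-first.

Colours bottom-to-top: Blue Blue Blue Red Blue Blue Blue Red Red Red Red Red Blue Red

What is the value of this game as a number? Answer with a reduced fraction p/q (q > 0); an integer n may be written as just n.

Prefix values for Blue Blue Blue Red Blue Blue Blue Red Red Red Red Red Blue Red via {L|R} + simplicity:
v(B) = { 0 | · } — 1
v(BB) = { 0, 1 | · } — 2
v(BBB) = { 0, 1, 2 | · } — 3
v(BBBR) = { 0, 1, 2 | 3 } — 5/2
v(BBBRB) = { 0, 1, 2, 5/2 | 3 } — 11/4
v(BBBRBB) = { 0, 1, 2, 5/2, 11/4 | 3 } — 23/8
v(BBBRBBB) = { 0, 1, 2, 5/2, 11/4, 23/8 | 3 } — 47/16
v(BBBRBBBR) = { 0, 1, 2, 5/2, 11/4, 23/8 | 47/16, 3 } — 93/32
v(BBBRBBBRR) = { 0, 1, 2, 5/2, 11/4, 23/8 | 93/32, 47/16, 3 } — 185/64
v(BBBRBBBRRR) = { 0, 1, 2, 5/2, 11/4, 23/8 | 185/64, 93/32, 47/16, 3 } — 369/128
v(BBBRBBBRRRR) = { 0, 1, 2, 5/2, 11/4, 23/8 | 369/128, 185/64, 93/32, 47/16, 3 } — 737/256
v(BBBRBBBRRRRR) = { 0, 1, 2, 5/2, 11/4, 23/8 | 737/256, 369/128, 185/64, 93/32, 47/16, 3 } — 1473/512
v(BBBRBBBRRRRRB) = { 0, 1, 2, 5/2, 11/4, 23/8, 1473/512 | 737/256, 369/128, 185/64, 93/32, 47/16, 3 } — 2947/1024
v(BBBRBBBRRRRRBR) = { 0, 1, 2, 5/2, 11/4, 23/8, 1473/512 | 2947/1024, 737/256, 369/128, 185/64, 93/32, 47/16, 3 } — 5893/2048

5893/2048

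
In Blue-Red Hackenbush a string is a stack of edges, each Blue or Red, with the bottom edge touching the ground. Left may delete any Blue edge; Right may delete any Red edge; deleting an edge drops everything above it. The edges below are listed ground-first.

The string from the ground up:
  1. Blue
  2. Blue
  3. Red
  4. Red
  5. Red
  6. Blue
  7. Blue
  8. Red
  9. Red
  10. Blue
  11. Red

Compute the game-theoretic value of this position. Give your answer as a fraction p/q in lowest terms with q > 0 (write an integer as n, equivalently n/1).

B: Left { 0 }, Right { ∅ } — simplest 1
BB: Left { 0, 1 }, Right { ∅ } — simplest 2
BBR: Left { 0, 1 }, Right { 2 } — simplest 3/2
BBRR: Left { 0, 1 }, Right { 3/2, 2 } — simplest 5/4
BBRRR: Left { 0, 1 }, Right { 5/4, 3/2, 2 } — simplest 9/8
BBRRRB: Left { 0, 1, 9/8 }, Right { 5/4, 3/2, 2 } — simplest 19/16
BBRRRBB: Left { 0, 1, 9/8, 19/16 }, Right { 5/4, 3/2, 2 } — simplest 39/32
BBRRRBBR: Left { 0, 1, 9/8, 19/16 }, Right { 39/32, 5/4, 3/2, 2 } — simplest 77/64
BBRRRBBRR: Left { 0, 1, 9/8, 19/16 }, Right { 77/64, 39/32, 5/4, 3/2, 2 } — simplest 153/128
BBRRRBBRRB: Left { 0, 1, 9/8, 19/16, 153/128 }, Right { 77/64, 39/32, 5/4, 3/2, 2 } — simplest 307/256
BBRRRBBRRBR: Left { 0, 1, 9/8, 19/16, 153/128 }, Right { 307/256, 77/64, 39/32, 5/4, 3/2, 2 } — simplest 613/512

613/512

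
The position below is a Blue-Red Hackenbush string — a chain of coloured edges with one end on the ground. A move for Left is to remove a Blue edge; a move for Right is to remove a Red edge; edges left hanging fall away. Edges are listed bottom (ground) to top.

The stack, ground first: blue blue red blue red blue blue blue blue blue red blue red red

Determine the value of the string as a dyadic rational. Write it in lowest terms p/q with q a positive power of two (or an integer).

b: Left { 0 }, Right { · } -> simplest 1
bb: Left { 0,1 }, Right { · } -> simplest 2
bbr: Left { 0,1 }, Right { 2 } -> simplest 3/2
bbrb: Left { 0,1,3/2 }, Right { 2 } -> simplest 7/4
bbrbr: Left { 0,1,3/2 }, Right { 7/4,2 } -> simplest 13/8
bbrbrb: Left { 0,1,3/2,13/8 }, Right { 7/4,2 } -> simplest 27/16
bbrbrbb: Left { 0,1,3/2,13/8,27/16 }, Right { 7/4,2 } -> simplest 55/32
bbrbrbbb: Left { 0,1,3/2,13/8,27/16,55/32 }, Right { 7/4,2 } -> simplest 111/64
bbrbrbbbb: Left { 0,1,3/2,13/8,27/16,55/32,111/64 }, Right { 7/4,2 } -> simplest 223/128
bbrbrbbbbb: Left { 0,1,3/2,13/8,27/16,55/32,111/64,223/128 }, Right { 7/4,2 } -> simplest 447/256
bbrbrbbbbbr: Left { 0,1,3/2,13/8,27/16,55/32,111/64,223/128 }, Right { 447/256,7/4,2 } -> simplest 893/512
bbrbrbbbbbrb: Left { 0,1,3/2,13/8,27/16,55/32,111/64,223/128,893/512 }, Right { 447/256,7/4,2 } -> simplest 1787/1024
bbrbrbbbbbrbr: Left { 0,1,3/2,13/8,27/16,55/32,111/64,223/128,893/512 }, Right { 1787/1024,447/256,7/4,2 } -> simplest 3573/2048
bbrbrbbbbbrbrr: Left { 0,1,3/2,13/8,27/16,55/32,111/64,223/128,893/512 }, Right { 3573/2048,1787/1024,447/256,7/4,2 } -> simplest 7145/4096

7145/4096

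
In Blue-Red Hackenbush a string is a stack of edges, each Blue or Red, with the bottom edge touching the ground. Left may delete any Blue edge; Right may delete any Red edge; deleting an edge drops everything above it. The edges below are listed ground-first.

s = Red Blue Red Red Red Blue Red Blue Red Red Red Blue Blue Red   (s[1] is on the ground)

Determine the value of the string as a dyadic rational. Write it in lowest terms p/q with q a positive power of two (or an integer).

value_1 [R]  L=[(no moves)]  R=[0]  => -1
value_2 [RB]  L=[-1]  R=[0]  => -1/2
value_3 [RBR]  L=[-1]  R=[-1/2,0]  => -3/4
value_4 [RBRR]  L=[-1]  R=[-3/4,-1/2,0]  => -7/8
value_5 [RBRRR]  L=[-1]  R=[-7/8,-3/4,-1/2,0]  => -15/16
value_6 [RBRRRB]  L=[-1,-15/16]  R=[-7/8,-3/4,-1/2,0]  => -29/32
value_7 [RBRRRBR]  L=[-1,-15/16]  R=[-29/32,-7/8,-3/4,-1/2,0]  => -59/64
value_8 [RBRRRBRB]  L=[-1,-15/16,-59/64]  R=[-29/32,-7/8,-3/4,-1/2,0]  => -117/128
value_9 [RBRRRBRBR]  L=[-1,-15/16,-59/64]  R=[-117/128,-29/32,-7/8,-3/4,-1/2,0]  => -235/256
value_10 [RBRRRBRBRR]  L=[-1,-15/16,-59/64]  R=[-235/256,-117/128,-29/32,-7/8,-3/4,-1/2,0]  => -471/512
value_11 [RBRRRBRBRRR]  L=[-1,-15/16,-59/64]  R=[-471/512,-235/256,-117/128,-29/32,-7/8,-3/4,-1/2,0]  => -943/1024
value_12 [RBRRRBRBRRRB]  L=[-1,-15/16,-59/64,-943/1024]  R=[-471/512,-235/256,-117/128,-29/32,-7/8,-3/4,-1/2,0]  => -1885/2048
value_13 [RBRRRBRBRRRBB]  L=[-1,-15/16,-59/64,-943/1024,-1885/2048]  R=[-471/512,-235/256,-117/128,-29/32,-7/8,-3/4,-1/2,0]  => -3769/4096
value_14 [RBRRRBRBRRRBBR]  L=[-1,-15/16,-59/64,-943/1024,-1885/2048]  R=[-3769/4096,-471/512,-235/256,-117/128,-29/32,-7/8,-3/4,-1/2,0]  => -7539/8192

-7539/8192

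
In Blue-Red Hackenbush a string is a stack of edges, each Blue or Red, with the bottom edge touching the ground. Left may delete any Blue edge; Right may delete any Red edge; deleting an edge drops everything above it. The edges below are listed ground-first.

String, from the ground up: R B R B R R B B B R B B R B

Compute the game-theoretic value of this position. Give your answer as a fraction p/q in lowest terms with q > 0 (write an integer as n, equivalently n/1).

Prefix values for R B R B R R B B B R B B R B via {L|R} + simplicity:
step 1: add R to get R; options L={ none } R={ 0 } — -1
step 2: add B to get RB; options L={ -1 } R={ 0 } — -1/2
step 3: add R to get RBR; options L={ -1 } R={ -1/2,0 } — -3/4
step 4: add B to get RBRB; options L={ -1,-3/4 } R={ -1/2,0 } — -5/8
step 5: add R to get RBRBR; options L={ -1,-3/4 } R={ -5/8,-1/2,0 } — -11/16
step 6: add R to get RBRBRR; options L={ -1,-3/4 } R={ -11/16,-5/8,-1/2,0 } — -23/32
step 7: add B to get RBRBRRB; options L={ -1,-3/4,-23/32 } R={ -11/16,-5/8,-1/2,0 } — -45/64
step 8: add B to get RBRBRRBB; options L={ -1,-3/4,-23/32,-45/64 } R={ -11/16,-5/8,-1/2,0 } — -89/128
step 9: add B to get RBRBRRBBB; options L={ -1,-3/4,-23/32,-45/64,-89/128 } R={ -11/16,-5/8,-1/2,0 } — -177/256
step 10: add R to get RBRBRRBBBR; options L={ -1,-3/4,-23/32,-45/64,-89/128 } R={ -177/256,-11/16,-5/8,-1/2,0 } — -355/512
step 11: add B to get RBRBRRBBBRB; options L={ -1,-3/4,-23/32,-45/64,-89/128,-355/512 } R={ -177/256,-11/16,-5/8,-1/2,0 } — -709/1024
step 12: add B to get RBRBRRBBBRBB; options L={ -1,-3/4,-23/32,-45/64,-89/128,-355/512,-709/1024 } R={ -177/256,-11/16,-5/8,-1/2,0 } — -1417/2048
step 13: add R to get RBRBRRBBBRBBR; options L={ -1,-3/4,-23/32,-45/64,-89/128,-355/512,-709/1024 } R={ -1417/2048,-177/256,-11/16,-5/8,-1/2,0 } — -2835/4096
step 14: add B to get RBRBRRBBBRBBRB; options L={ -1,-3/4,-23/32,-45/64,-89/128,-355/512,-709/1024,-2835/4096 } R={ -1417/2048,-177/256,-11/16,-5/8,-1/2,0 } — -5669/8192

-5669/8192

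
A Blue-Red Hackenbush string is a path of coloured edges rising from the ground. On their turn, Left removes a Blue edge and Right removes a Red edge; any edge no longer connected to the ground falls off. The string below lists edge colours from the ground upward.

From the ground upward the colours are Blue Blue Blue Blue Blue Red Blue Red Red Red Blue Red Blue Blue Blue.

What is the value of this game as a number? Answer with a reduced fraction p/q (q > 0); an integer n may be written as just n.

4655/1024

G_1 [B]  L=[0]  R=[—]  so 1
G_2 [BB]  L=[0; 1]  R=[—]  so 2
G_3 [BBB]  L=[0; 1; 2]  R=[—]  so 3
G_4 [BBBB]  L=[0; 1; 2; 3]  R=[—]  so 4
G_5 [BBBBB]  L=[0; 1; 2; 3; 4]  R=[—]  so 5
G_6 [BBBBBR]  L=[0; 1; 2; 3; 4]  R=[5]  so 9/2
G_7 [BBBBBRB]  L=[0; 1; 2; 3; 4; 9/2]  R=[5]  so 19/4
G_8 [BBBBBRBR]  L=[0; 1; 2; 3; 4; 9/2]  R=[19/4; 5]  so 37/8
G_9 [BBBBBRBRR]  L=[0; 1; 2; 3; 4; 9/2]  R=[37/8; 19/4; 5]  so 73/16
G_10 [BBBBBRBRRR]  L=[0; 1; 2; 3; 4; 9/2]  R=[73/16; 37/8; 19/4; 5]  so 145/32
G_11 [BBBBBRBRRRB]  L=[0; 1; 2; 3; 4; 9/2; 145/32]  R=[73/16; 37/8; 19/4; 5]  so 291/64
G_12 [BBBBBRBRRRBR]  L=[0; 1; 2; 3; 4; 9/2; 145/32]  R=[291/64; 73/16; 37/8; 19/4; 5]  so 581/128
G_13 [BBBBBRBRRRBRB]  L=[0; 1; 2; 3; 4; 9/2; 145/32; 581/128]  R=[291/64; 73/16; 37/8; 19/4; 5]  so 1163/256
G_14 [BBBBBRBRRRBRBB]  L=[0; 1; 2; 3; 4; 9/2; 145/32; 581/128; 1163/256]  R=[291/64; 73/16; 37/8; 19/4; 5]  so 2327/512
G_15 [BBBBBRBRRRBRBBB]  L=[0; 1; 2; 3; 4; 9/2; 145/32; 581/128; 1163/256; 2327/512]  R=[291/64; 73/16; 37/8; 19/4; 5]  so 4655/1024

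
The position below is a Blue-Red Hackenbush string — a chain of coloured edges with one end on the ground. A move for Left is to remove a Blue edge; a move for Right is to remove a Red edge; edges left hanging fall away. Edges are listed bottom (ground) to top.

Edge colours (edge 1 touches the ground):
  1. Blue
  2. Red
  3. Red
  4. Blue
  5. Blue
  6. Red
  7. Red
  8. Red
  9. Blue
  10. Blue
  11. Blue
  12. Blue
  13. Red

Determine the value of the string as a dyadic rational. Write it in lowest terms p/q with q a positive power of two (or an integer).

1597/4096

Build G(s[:k]) for k = 1..13, string s = Blue Red Red Blue Blue Red Red Red Blue Blue Blue Blue Red.
B: Left { 0 }, Right { none } so simplest 1
BR: Left { 0 }, Right { 1 } so simplest 1/2
BRR: Left { 0 }, Right { 1/2 1 } so simplest 1/4
BRRB: Left { 0 1/4 }, Right { 1/2 1 } so simplest 3/8
BRRBB: Left { 0 1/4 3/8 }, Right { 1/2 1 } so simplest 7/16
BRRBBR: Left { 0 1/4 3/8 }, Right { 7/16 1/2 1 } so simplest 13/32
BRRBBRR: Left { 0 1/4 3/8 }, Right { 13/32 7/16 1/2 1 } so simplest 25/64
BRRBBRRR: Left { 0 1/4 3/8 }, Right { 25/64 13/32 7/16 1/2 1 } so simplest 49/128
BRRBBRRRB: Left { 0 1/4 3/8 49/128 }, Right { 25/64 13/32 7/16 1/2 1 } so simplest 99/256
BRRBBRRRBB: Left { 0 1/4 3/8 49/128 99/256 }, Right { 25/64 13/32 7/16 1/2 1 } so simplest 199/512
BRRBBRRRBBB: Left { 0 1/4 3/8 49/128 99/256 199/512 }, Right { 25/64 13/32 7/16 1/2 1 } so simplest 399/1024
BRRBBRRRBBBB: Left { 0 1/4 3/8 49/128 99/256 199/512 399/1024 }, Right { 25/64 13/32 7/16 1/2 1 } so simplest 799/2048
BRRBBRRRBBBBR: Left { 0 1/4 3/8 49/128 99/256 199/512 399/1024 }, Right { 799/2048 25/64 13/32 7/16 1/2 1 } so simplest 1597/4096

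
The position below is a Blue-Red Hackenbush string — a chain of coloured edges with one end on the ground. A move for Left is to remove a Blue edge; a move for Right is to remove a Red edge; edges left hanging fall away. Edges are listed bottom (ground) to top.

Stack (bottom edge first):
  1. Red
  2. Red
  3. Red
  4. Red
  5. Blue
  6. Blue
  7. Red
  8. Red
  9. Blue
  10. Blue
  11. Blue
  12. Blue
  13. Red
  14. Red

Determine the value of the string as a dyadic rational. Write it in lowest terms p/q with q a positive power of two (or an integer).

-3463/1024

Recurse on prefixes of the 14-edge string Red Red Red Red Blue Blue Red Red Blue Blue Blue Blue Red Red:
val(R) = {  | 0 } = -1
val(RR) = {  | -1; 0 } = -2
val(RRR) = {  | -2; -1; 0 } = -3
val(RRRR) = {  | -3; -2; -1; 0 } = -4
val(RRRRB) = { -4 | -3; -2; -1; 0 } = -7/2
val(RRRRBB) = { -4; -7/2 | -3; -2; -1; 0 } = -13/4
val(RRRRBBR) = { -4; -7/2 | -13/4; -3; -2; -1; 0 } = -27/8
val(RRRRBBRR) = { -4; -7/2 | -27/8; -13/4; -3; -2; -1; 0 } = -55/16
val(RRRRBBRRB) = { -4; -7/2; -55/16 | -27/8; -13/4; -3; -2; -1; 0 } = -109/32
val(RRRRBBRRBB) = { -4; -7/2; -55/16; -109/32 | -27/8; -13/4; -3; -2; -1; 0 } = -217/64
val(RRRRBBRRBBB) = { -4; -7/2; -55/16; -109/32; -217/64 | -27/8; -13/4; -3; -2; -1; 0 } = -433/128
val(RRRRBBRRBBBB) = { -4; -7/2; -55/16; -109/32; -217/64; -433/128 | -27/8; -13/4; -3; -2; -1; 0 } = -865/256
val(RRRRBBRRBBBBR) = { -4; -7/2; -55/16; -109/32; -217/64; -433/128 | -865/256; -27/8; -13/4; -3; -2; -1; 0 } = -1731/512
val(RRRRBBRRBBBBRR) = { -4; -7/2; -55/16; -109/32; -217/64; -433/128 | -1731/512; -865/256; -27/8; -13/4; -3; -2; -1; 0 } = -3463/1024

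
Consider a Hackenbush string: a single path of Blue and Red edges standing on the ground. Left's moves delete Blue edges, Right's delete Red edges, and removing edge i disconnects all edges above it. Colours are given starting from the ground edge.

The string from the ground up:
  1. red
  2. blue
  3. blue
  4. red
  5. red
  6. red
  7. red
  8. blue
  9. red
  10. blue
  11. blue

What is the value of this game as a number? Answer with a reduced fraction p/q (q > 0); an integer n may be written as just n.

G_1 [r]  L=[]  R=[0]  = -1
G_2 [rb]  L=[-1]  R=[0]  = -1/2
G_3 [rbb]  L=[-1,-1/2]  R=[0]  = -1/4
G_4 [rbbr]  L=[-1,-1/2]  R=[-1/4,0]  = -3/8
G_5 [rbbrr]  L=[-1,-1/2]  R=[-3/8,-1/4,0]  = -7/16
G_6 [rbbrrr]  L=[-1,-1/2]  R=[-7/16,-3/8,-1/4,0]  = -15/32
G_7 [rbbrrrr]  L=[-1,-1/2]  R=[-15/32,-7/16,-3/8,-1/4,0]  = -31/64
G_8 [rbbrrrrb]  L=[-1,-1/2,-31/64]  R=[-15/32,-7/16,-3/8,-1/4,0]  = -61/128
G_9 [rbbrrrrbr]  L=[-1,-1/2,-31/64]  R=[-61/128,-15/32,-7/16,-3/8,-1/4,0]  = -123/256
G_10 [rbbrrrrbrb]  L=[-1,-1/2,-31/64,-123/256]  R=[-61/128,-15/32,-7/16,-3/8,-1/4,0]  = -245/512
G_11 [rbbrrrrbrbb]  L=[-1,-1/2,-31/64,-123/256,-245/512]  R=[-61/128,-15/32,-7/16,-3/8,-1/4,0]  = -489/1024

-489/1024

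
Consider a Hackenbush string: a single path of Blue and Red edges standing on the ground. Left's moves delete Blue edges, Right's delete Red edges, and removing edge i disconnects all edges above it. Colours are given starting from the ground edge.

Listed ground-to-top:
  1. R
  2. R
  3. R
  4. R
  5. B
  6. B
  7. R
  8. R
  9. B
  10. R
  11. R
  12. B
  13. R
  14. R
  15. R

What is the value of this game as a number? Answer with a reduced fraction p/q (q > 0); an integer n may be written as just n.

Recurse on prefixes of the 15-edge string R R R R B B R R B R R B R R R:
R: Left { — }, Right { 0 } → simplest -1
RR: Left { — }, Right { -1, 0 } → simplest -2
RRR: Left { — }, Right { -2, -1, 0 } → simplest -3
RRRR: Left { — }, Right { -3, -2, -1, 0 } → simplest -4
RRRRB: Left { -4 }, Right { -3, -2, -1, 0 } → simplest -7/2
RRRRBB: Left { -4, -7/2 }, Right { -3, -2, -1, 0 } → simplest -13/4
RRRRBBR: Left { -4, -7/2 }, Right { -13/4, -3, -2, -1, 0 } → simplest -27/8
RRRRBBRR: Left { -4, -7/2 }, Right { -27/8, -13/4, -3, -2, -1, 0 } → simplest -55/16
RRRRBBRRB: Left { -4, -7/2, -55/16 }, Right { -27/8, -13/4, -3, -2, -1, 0 } → simplest -109/32
RRRRBBRRBR: Left { -4, -7/2, -55/16 }, Right { -109/32, -27/8, -13/4, -3, -2, -1, 0 } → simplest -219/64
RRRRBBRRBRR: Left { -4, -7/2, -55/16 }, Right { -219/64, -109/32, -27/8, -13/4, -3, -2, -1, 0 } → simplest -439/128
RRRRBBRRBRRB: Left { -4, -7/2, -55/16, -439/128 }, Right { -219/64, -109/32, -27/8, -13/4, -3, -2, -1, 0 } → simplest -877/256
RRRRBBRRBRRBR: Left { -4, -7/2, -55/16, -439/128 }, Right { -877/256, -219/64, -109/32, -27/8, -13/4, -3, -2, -1, 0 } → simplest -1755/512
RRRRBBRRBRRBRR: Left { -4, -7/2, -55/16, -439/128 }, Right { -1755/512, -877/256, -219/64, -109/32, -27/8, -13/4, -3, -2, -1, 0 } → simplest -3511/1024
RRRRBBRRBRRBRRR: Left { -4, -7/2, -55/16, -439/128 }, Right { -3511/1024, -1755/512, -877/256, -219/64, -109/32, -27/8, -13/4, -3, -2, -1, 0 } → simplest -7023/2048

-7023/2048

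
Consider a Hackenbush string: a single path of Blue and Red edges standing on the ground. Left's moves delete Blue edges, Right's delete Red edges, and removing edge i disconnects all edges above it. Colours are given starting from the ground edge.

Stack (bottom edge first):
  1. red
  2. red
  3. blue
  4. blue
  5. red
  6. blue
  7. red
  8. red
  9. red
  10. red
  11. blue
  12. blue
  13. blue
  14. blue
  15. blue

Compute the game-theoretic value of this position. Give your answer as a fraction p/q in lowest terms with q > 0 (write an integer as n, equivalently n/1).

step 1: add red to get r; options L={ — } R={ 0 } = -1
step 2: add red to get rr; options L={ — } R={ -1, 0 } = -2
step 3: add blue to get rrb; options L={ -2 } R={ -1, 0 } = -3/2
step 4: add blue to get rrbb; options L={ -2, -3/2 } R={ -1, 0 } = -5/4
step 5: add red to get rrbbr; options L={ -2, -3/2 } R={ -5/4, -1, 0 } = -11/8
step 6: add blue to get rrbbrb; options L={ -2, -3/2, -11/8 } R={ -5/4, -1, 0 } = -21/16
step 7: add red to get rrbbrbr; options L={ -2, -3/2, -11/8 } R={ -21/16, -5/4, -1, 0 } = -43/32
step 8: add red to get rrbbrbrr; options L={ -2, -3/2, -11/8 } R={ -43/32, -21/16, -5/4, -1, 0 } = -87/64
step 9: add red to get rrbbrbrrr; options L={ -2, -3/2, -11/8 } R={ -87/64, -43/32, -21/16, -5/4, -1, 0 } = -175/128
step 10: add red to get rrbbrbrrrr; options L={ -2, -3/2, -11/8 } R={ -175/128, -87/64, -43/32, -21/16, -5/4, -1, 0 } = -351/256
step 11: add blue to get rrbbrbrrrrb; options L={ -2, -3/2, -11/8, -351/256 } R={ -175/128, -87/64, -43/32, -21/16, -5/4, -1, 0 } = -701/512
step 12: add blue to get rrbbrbrrrrbb; options L={ -2, -3/2, -11/8, -351/256, -701/512 } R={ -175/128, -87/64, -43/32, -21/16, -5/4, -1, 0 } = -1401/1024
step 13: add blue to get rrbbrbrrrrbbb; options L={ -2, -3/2, -11/8, -351/256, -701/512, -1401/1024 } R={ -175/128, -87/64, -43/32, -21/16, -5/4, -1, 0 } = -2801/2048
step 14: add blue to get rrbbrbrrrrbbbb; options L={ -2, -3/2, -11/8, -351/256, -701/512, -1401/1024, -2801/2048 } R={ -175/128, -87/64, -43/32, -21/16, -5/4, -1, 0 } = -5601/4096
step 15: add blue to get rrbbrbrrrrbbbbb; options L={ -2, -3/2, -11/8, -351/256, -701/512, -1401/1024, -2801/2048, -5601/4096 } R={ -175/128, -87/64, -43/32, -21/16, -5/4, -1, 0 } = -11201/8192

-11201/8192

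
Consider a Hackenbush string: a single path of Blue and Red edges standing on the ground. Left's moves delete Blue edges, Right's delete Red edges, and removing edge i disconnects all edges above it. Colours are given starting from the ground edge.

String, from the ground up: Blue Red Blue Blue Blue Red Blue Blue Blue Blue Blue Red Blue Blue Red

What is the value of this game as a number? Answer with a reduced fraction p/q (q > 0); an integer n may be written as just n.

15341/16384

B: Left { 0 }, Right {  } ⇒ simplest 1
BR: Left { 0 }, Right { 1 } ⇒ simplest 1/2
BRB: Left { 0; 1/2 }, Right { 1 } ⇒ simplest 3/4
BRBB: Left { 0; 1/2; 3/4 }, Right { 1 } ⇒ simplest 7/8
BRBBB: Left { 0; 1/2; 3/4; 7/8 }, Right { 1 } ⇒ simplest 15/16
BRBBBR: Left { 0; 1/2; 3/4; 7/8 }, Right { 15/16; 1 } ⇒ simplest 29/32
BRBBBRB: Left { 0; 1/2; 3/4; 7/8; 29/32 }, Right { 15/16; 1 } ⇒ simplest 59/64
BRBBBRBB: Left { 0; 1/2; 3/4; 7/8; 29/32; 59/64 }, Right { 15/16; 1 } ⇒ simplest 119/128
BRBBBRBBB: Left { 0; 1/2; 3/4; 7/8; 29/32; 59/64; 119/128 }, Right { 15/16; 1 } ⇒ simplest 239/256
BRBBBRBBBB: Left { 0; 1/2; 3/4; 7/8; 29/32; 59/64; 119/128; 239/256 }, Right { 15/16; 1 } ⇒ simplest 479/512
BRBBBRBBBBB: Left { 0; 1/2; 3/4; 7/8; 29/32; 59/64; 119/128; 239/256; 479/512 }, Right { 15/16; 1 } ⇒ simplest 959/1024
BRBBBRBBBBBR: Left { 0; 1/2; 3/4; 7/8; 29/32; 59/64; 119/128; 239/256; 479/512 }, Right { 959/1024; 15/16; 1 } ⇒ simplest 1917/2048
BRBBBRBBBBBRB: Left { 0; 1/2; 3/4; 7/8; 29/32; 59/64; 119/128; 239/256; 479/512; 1917/2048 }, Right { 959/1024; 15/16; 1 } ⇒ simplest 3835/4096
BRBBBRBBBBBRBB: Left { 0; 1/2; 3/4; 7/8; 29/32; 59/64; 119/128; 239/256; 479/512; 1917/2048; 3835/4096 }, Right { 959/1024; 15/16; 1 } ⇒ simplest 7671/8192
BRBBBRBBBBBRBBR: Left { 0; 1/2; 3/4; 7/8; 29/32; 59/64; 119/128; 239/256; 479/512; 1917/2048; 3835/4096 }, Right { 7671/8192; 959/1024; 15/16; 1 } ⇒ simplest 15341/16384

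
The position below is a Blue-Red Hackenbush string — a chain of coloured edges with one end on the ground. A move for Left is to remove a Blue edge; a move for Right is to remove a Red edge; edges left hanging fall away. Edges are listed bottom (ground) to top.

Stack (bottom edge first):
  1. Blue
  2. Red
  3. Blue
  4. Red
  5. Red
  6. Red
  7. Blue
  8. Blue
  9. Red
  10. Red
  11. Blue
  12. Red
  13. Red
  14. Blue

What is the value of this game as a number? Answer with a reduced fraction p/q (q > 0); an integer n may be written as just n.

step 1: add Blue to get B; options L={ 0 } R={ ∅ } so 1
step 2: add Red to get BR; options L={ 0 } R={ 1 } so 1/2
step 3: add Blue to get BRB; options L={ 0 1/2 } R={ 1 } so 3/4
step 4: add Red to get BRBR; options L={ 0 1/2 } R={ 3/4 1 } so 5/8
step 5: add Red to get BRBRR; options L={ 0 1/2 } R={ 5/8 3/4 1 } so 9/16
step 6: add Red to get BRBRRR; options L={ 0 1/2 } R={ 9/16 5/8 3/4 1 } so 17/32
step 7: add Blue to get BRBRRRB; options L={ 0 1/2 17/32 } R={ 9/16 5/8 3/4 1 } so 35/64
step 8: add Blue to get BRBRRRBB; options L={ 0 1/2 17/32 35/64 } R={ 9/16 5/8 3/4 1 } so 71/128
step 9: add Red to get BRBRRRBBR; options L={ 0 1/2 17/32 35/64 } R={ 71/128 9/16 5/8 3/4 1 } so 141/256
step 10: add Red to get BRBRRRBBRR; options L={ 0 1/2 17/32 35/64 } R={ 141/256 71/128 9/16 5/8 3/4 1 } so 281/512
step 11: add Blue to get BRBRRRBBRRB; options L={ 0 1/2 17/32 35/64 281/512 } R={ 141/256 71/128 9/16 5/8 3/4 1 } so 563/1024
step 12: add Red to get BRBRRRBBRRBR; options L={ 0 1/2 17/32 35/64 281/512 } R={ 563/1024 141/256 71/128 9/16 5/8 3/4 1 } so 1125/2048
step 13: add Red to get BRBRRRBBRRBRR; options L={ 0 1/2 17/32 35/64 281/512 } R={ 1125/2048 563/1024 141/256 71/128 9/16 5/8 3/4 1 } so 2249/4096
step 14: add Blue to get BRBRRRBBRRBRRB; options L={ 0 1/2 17/32 35/64 281/512 2249/4096 } R={ 1125/2048 563/1024 141/256 71/128 9/16 5/8 3/4 1 } so 4499/8192

4499/8192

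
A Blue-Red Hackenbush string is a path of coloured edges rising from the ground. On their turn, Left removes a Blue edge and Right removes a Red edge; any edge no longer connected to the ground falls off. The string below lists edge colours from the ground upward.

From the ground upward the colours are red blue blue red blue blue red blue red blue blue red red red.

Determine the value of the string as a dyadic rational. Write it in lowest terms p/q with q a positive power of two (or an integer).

G_1 [r]  L=[(no moves)]  R=[0]  = -1
G_2 [rb]  L=[-1]  R=[0]  = -1/2
G_3 [rbb]  L=[-1 -1/2]  R=[0]  = -1/4
G_4 [rbbr]  L=[-1 -1/2]  R=[-1/4 0]  = -3/8
G_5 [rbbrb]  L=[-1 -1/2 -3/8]  R=[-1/4 0]  = -5/16
G_6 [rbbrbb]  L=[-1 -1/2 -3/8 -5/16]  R=[-1/4 0]  = -9/32
G_7 [rbbrbbr]  L=[-1 -1/2 -3/8 -5/16]  R=[-9/32 -1/4 0]  = -19/64
G_8 [rbbrbbrb]  L=[-1 -1/2 -3/8 -5/16 -19/64]  R=[-9/32 -1/4 0]  = -37/128
G_9 [rbbrbbrbr]  L=[-1 -1/2 -3/8 -5/16 -19/64]  R=[-37/128 -9/32 -1/4 0]  = -75/256
G_10 [rbbrbbrbrb]  L=[-1 -1/2 -3/8 -5/16 -19/64 -75/256]  R=[-37/128 -9/32 -1/4 0]  = -149/512
G_11 [rbbrbbrbrbb]  L=[-1 -1/2 -3/8 -5/16 -19/64 -75/256 -149/512]  R=[-37/128 -9/32 -1/4 0]  = -297/1024
G_12 [rbbrbbrbrbbr]  L=[-1 -1/2 -3/8 -5/16 -19/64 -75/256 -149/512]  R=[-297/1024 -37/128 -9/32 -1/4 0]  = -595/2048
G_13 [rbbrbbrbrbbrr]  L=[-1 -1/2 -3/8 -5/16 -19/64 -75/256 -149/512]  R=[-595/2048 -297/1024 -37/128 -9/32 -1/4 0]  = -1191/4096
G_14 [rbbrbbrbrbbrrr]  L=[-1 -1/2 -3/8 -5/16 -19/64 -75/256 -149/512]  R=[-1191/4096 -595/2048 -297/1024 -37/128 -9/32 -1/4 0]  = -2383/8192

-2383/8192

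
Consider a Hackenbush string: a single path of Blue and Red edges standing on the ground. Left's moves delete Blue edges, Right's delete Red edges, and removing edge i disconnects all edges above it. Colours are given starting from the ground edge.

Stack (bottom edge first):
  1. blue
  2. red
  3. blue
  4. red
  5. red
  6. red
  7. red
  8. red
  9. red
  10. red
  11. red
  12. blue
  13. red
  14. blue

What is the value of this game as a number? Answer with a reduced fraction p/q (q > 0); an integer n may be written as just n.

Build g(s[:k]) for k = 1..14, string s = blue red blue red red red red red red red red blue red blue.
g(b) = { 0 |  } -> 1
g(br) = { 0 | 1 } -> 1/2
g(brb) = { 0 1/2 | 1 } -> 3/4
g(brbr) = { 0 1/2 | 3/4 1 } -> 5/8
g(brbrr) = { 0 1/2 | 5/8 3/4 1 } -> 9/16
g(brbrrr) = { 0 1/2 | 9/16 5/8 3/4 1 } -> 17/32
g(brbrrrr) = { 0 1/2 | 17/32 9/16 5/8 3/4 1 } -> 33/64
g(brbrrrrr) = { 0 1/2 | 33/64 17/32 9/16 5/8 3/4 1 } -> 65/128
g(brbrrrrrr) = { 0 1/2 | 65/128 33/64 17/32 9/16 5/8 3/4 1 } -> 129/256
g(brbrrrrrrr) = { 0 1/2 | 129/256 65/128 33/64 17/32 9/16 5/8 3/4 1 } -> 257/512
g(brbrrrrrrrr) = { 0 1/2 | 257/512 129/256 65/128 33/64 17/32 9/16 5/8 3/4 1 } -> 513/1024
g(brbrrrrrrrrb) = { 0 1/2 513/1024 | 257/512 129/256 65/128 33/64 17/32 9/16 5/8 3/4 1 } -> 1027/2048
g(brbrrrrrrrrbr) = { 0 1/2 513/1024 | 1027/2048 257/512 129/256 65/128 33/64 17/32 9/16 5/8 3/4 1 } -> 2053/4096
g(brbrrrrrrrrbrb) = { 0 1/2 513/1024 2053/4096 | 1027/2048 257/512 129/256 65/128 33/64 17/32 9/16 5/8 3/4 1 } -> 4107/8192

4107/8192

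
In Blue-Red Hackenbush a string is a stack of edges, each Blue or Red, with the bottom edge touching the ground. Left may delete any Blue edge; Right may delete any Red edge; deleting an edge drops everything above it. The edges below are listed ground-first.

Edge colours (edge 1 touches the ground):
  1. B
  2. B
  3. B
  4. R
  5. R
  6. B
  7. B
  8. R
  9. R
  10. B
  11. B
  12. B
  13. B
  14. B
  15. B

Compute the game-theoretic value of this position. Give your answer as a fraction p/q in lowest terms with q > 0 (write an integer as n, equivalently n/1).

step 1: add B to get B; options L={ 0 } R={ none } ⇒ 1
step 2: add B to get BB; options L={ 0; 1 } R={ none } ⇒ 2
step 3: add B to get BBB; options L={ 0; 1; 2 } R={ none } ⇒ 3
step 4: add R to get BBBR; options L={ 0; 1; 2 } R={ 3 } ⇒ 5/2
step 5: add R to get BBBRR; options L={ 0; 1; 2 } R={ 5/2; 3 } ⇒ 9/4
step 6: add B to get BBBRRB; options L={ 0; 1; 2; 9/4 } R={ 5/2; 3 } ⇒ 19/8
step 7: add B to get BBBRRBB; options L={ 0; 1; 2; 9/4; 19/8 } R={ 5/2; 3 } ⇒ 39/16
step 8: add R to get BBBRRBBR; options L={ 0; 1; 2; 9/4; 19/8 } R={ 39/16; 5/2; 3 } ⇒ 77/32
step 9: add R to get BBBRRBBRR; options L={ 0; 1; 2; 9/4; 19/8 } R={ 77/32; 39/16; 5/2; 3 } ⇒ 153/64
step 10: add B to get BBBRRBBRRB; options L={ 0; 1; 2; 9/4; 19/8; 153/64 } R={ 77/32; 39/16; 5/2; 3 } ⇒ 307/128
step 11: add B to get BBBRRBBRRBB; options L={ 0; 1; 2; 9/4; 19/8; 153/64; 307/128 } R={ 77/32; 39/16; 5/2; 3 } ⇒ 615/256
step 12: add B to get BBBRRBBRRBBB; options L={ 0; 1; 2; 9/4; 19/8; 153/64; 307/128; 615/256 } R={ 77/32; 39/16; 5/2; 3 } ⇒ 1231/512
step 13: add B to get BBBRRBBRRBBBB; options L={ 0; 1; 2; 9/4; 19/8; 153/64; 307/128; 615/256; 1231/512 } R={ 77/32; 39/16; 5/2; 3 } ⇒ 2463/1024
step 14: add B to get BBBRRBBRRBBBBB; options L={ 0; 1; 2; 9/4; 19/8; 153/64; 307/128; 615/256; 1231/512; 2463/1024 } R={ 77/32; 39/16; 5/2; 3 } ⇒ 4927/2048
step 15: add B to get BBBRRBBRRBBBBBB; options L={ 0; 1; 2; 9/4; 19/8; 153/64; 307/128; 615/256; 1231/512; 2463/1024; 4927/2048 } R={ 77/32; 39/16; 5/2; 3 } ⇒ 9855/4096

9855/4096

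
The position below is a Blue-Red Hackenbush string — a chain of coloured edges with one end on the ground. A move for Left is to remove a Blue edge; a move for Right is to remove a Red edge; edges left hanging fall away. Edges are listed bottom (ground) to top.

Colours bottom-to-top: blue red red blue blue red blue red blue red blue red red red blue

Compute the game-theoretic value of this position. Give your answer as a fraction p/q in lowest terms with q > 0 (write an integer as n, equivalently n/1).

b: Left { 0 }, Right { none } => simplest 1
br: Left { 0 }, Right { 1 } => simplest 1/2
brr: Left { 0 }, Right { 1/2 1 } => simplest 1/4
brrb: Left { 0 1/4 }, Right { 1/2 1 } => simplest 3/8
brrbb: Left { 0 1/4 3/8 }, Right { 1/2 1 } => simplest 7/16
brrbbr: Left { 0 1/4 3/8 }, Right { 7/16 1/2 1 } => simplest 13/32
brrbbrb: Left { 0 1/4 3/8 13/32 }, Right { 7/16 1/2 1 } => simplest 27/64
brrbbrbr: Left { 0 1/4 3/8 13/32 }, Right { 27/64 7/16 1/2 1 } => simplest 53/128
brrbbrbrb: Left { 0 1/4 3/8 13/32 53/128 }, Right { 27/64 7/16 1/2 1 } => simplest 107/256
brrbbrbrbr: Left { 0 1/4 3/8 13/32 53/128 }, Right { 107/256 27/64 7/16 1/2 1 } => simplest 213/512
brrbbrbrbrb: Left { 0 1/4 3/8 13/32 53/128 213/512 }, Right { 107/256 27/64 7/16 1/2 1 } => simplest 427/1024
brrbbrbrbrbr: Left { 0 1/4 3/8 13/32 53/128 213/512 }, Right { 427/1024 107/256 27/64 7/16 1/2 1 } => simplest 853/2048
brrbbrbrbrbrr: Left { 0 1/4 3/8 13/32 53/128 213/512 }, Right { 853/2048 427/1024 107/256 27/64 7/16 1/2 1 } => simplest 1705/4096
brrbbrbrbrbrrr: Left { 0 1/4 3/8 13/32 53/128 213/512 }, Right { 1705/4096 853/2048 427/1024 107/256 27/64 7/16 1/2 1 } => simplest 3409/8192
brrbbrbrbrbrrrb: Left { 0 1/4 3/8 13/32 53/128 213/512 3409/8192 }, Right { 1705/4096 853/2048 427/1024 107/256 27/64 7/16 1/2 1 } => simplest 6819/16384

6819/16384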